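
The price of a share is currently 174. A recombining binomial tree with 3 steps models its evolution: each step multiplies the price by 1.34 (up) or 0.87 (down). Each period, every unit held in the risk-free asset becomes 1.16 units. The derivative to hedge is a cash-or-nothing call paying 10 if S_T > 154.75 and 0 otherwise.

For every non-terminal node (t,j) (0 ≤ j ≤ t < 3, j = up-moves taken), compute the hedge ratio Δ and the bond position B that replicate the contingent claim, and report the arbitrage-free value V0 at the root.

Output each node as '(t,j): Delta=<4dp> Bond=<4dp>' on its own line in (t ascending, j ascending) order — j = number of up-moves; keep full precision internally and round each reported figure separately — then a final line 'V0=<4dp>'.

The replicating-portfolio and risk-neutral prices coincide; use p* = (1.16−0.87)/(1.34−0.87) = 0.6170 for the latter.
Payoff layer (t=3): V(3,0)=0.0000, V(3,1)=10.0000, V(3,2)=10.0000, V(3,3)=10.0000
  t=2,j=0: stock 131.7006 → up 176.4788 (V=10.0000), down 114.5795 (V=0.0000). Price 5.3191; hedge Δ=0.1616, bond B=-15.9574.
  t=2,j=1: stock 202.8492 → up 271.8179 (V=10.0000), down 176.4788 (V=10.0000). Price 8.6207; hedge Δ=0.0000, bond B=8.6207.
  t=2,j=2: stock 312.4344 → up 418.6621 (V=10.0000), down 271.8179 (V=10.0000). Price 8.6207; hedge Δ=0.0000, bond B=8.6207.
  t=1,j=0: stock 151.3800 → up 202.8492 (V=8.6207), down 131.7006 (V=5.3191). Price 6.3416; hedge Δ=0.0464, bond B=-0.6829.
  t=1,j=1: stock 233.1600 → up 312.4344 (V=8.6207), down 202.8492 (V=8.6207). Price 7.4316; hedge Δ=0.0000, bond B=7.4316.
  t=0,j=0: stock 174.0000 → up 233.1600 (V=7.4316), down 151.3800 (V=6.3416). Price 6.0467; hedge Δ=0.0133, bond B=3.7275.
Each (Δ,B) replicates both successor values, so the strategy is self-financing and V0 is arbitrage-free.

(0,0): Delta=0.0133 Bond=3.7275
(1,0): Delta=0.0464 Bond=-0.6829
(1,1): Delta=0.0000 Bond=7.4316
(2,0): Delta=0.1616 Bond=-15.9574
(2,1): Delta=0.0000 Bond=8.6207
(2,2): Delta=0.0000 Bond=8.6207
V0=6.0467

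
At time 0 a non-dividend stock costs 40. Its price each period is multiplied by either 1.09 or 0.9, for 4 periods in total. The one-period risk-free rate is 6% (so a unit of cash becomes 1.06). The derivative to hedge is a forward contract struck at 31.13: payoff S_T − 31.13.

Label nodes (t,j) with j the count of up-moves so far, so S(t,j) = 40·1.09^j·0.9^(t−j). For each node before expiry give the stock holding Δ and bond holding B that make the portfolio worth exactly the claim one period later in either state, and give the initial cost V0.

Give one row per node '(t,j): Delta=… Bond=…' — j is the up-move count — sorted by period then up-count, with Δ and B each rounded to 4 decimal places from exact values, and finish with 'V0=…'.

Under the risk-neutral measure, an up-move has probability p* = (R−d)/(u−d) = 0.8421 and values discount at R = 1.06.
Terminal payoffs: V(4,0)=-4.8860, V(4,1)=0.6544, V(4,2)=7.3644, V(4,3)=15.4910, V(4,4)=25.3333
(3,0): S=29.1600. Δ = (V_up−V_dn)/(S_up−S_dn) = (0.6544−-4.8860)/(31.7844−26.2440) = 1.0000. V = [p*·0.6544 + (1−p*)·-4.8860]/1.06 = -0.2079. B = V − Δ·S = -29.3679.
(3,1): S=35.3160. Δ = (V_up−V_dn)/(S_up−S_dn) = (7.3644−0.6544)/(38.4944−31.7844) = 1.0000. V = [p*·7.3644 + (1−p*)·0.6544]/1.06 = 5.9481. B = V − Δ·S = -29.3679.
(3,2): S=42.7716. Δ = (V_up−V_dn)/(S_up−S_dn) = (15.4910−7.3644)/(46.6210−38.4944) = 1.0000. V = [p*·15.4910 + (1−p*)·7.3644]/1.06 = 13.4037. B = V − Δ·S = -29.3679.
(3,3): S=51.8012. Δ = (V_up−V_dn)/(S_up−S_dn) = (25.3333−15.4910)/(56.4633−46.6210) = 1.0000. V = [p*·25.3333 + (1−p*)·15.4910]/1.06 = 22.4332. B = V − Δ·S = -29.3679.
(2,0): S=32.4000. Δ = (V_up−V_dn)/(S_up−S_dn) = (5.9481−-0.2079)/(35.3160−29.1600) = 1.0000. V = [p*·5.9481 + (1−p*)·-0.2079]/1.06 = 4.6944. B = V − Δ·S = -27.7056.
(2,1): S=39.2400. Δ = (V_up−V_dn)/(S_up−S_dn) = (13.4037−5.9481)/(42.7716−35.3160) = 1.0000. V = [p*·13.4037 + (1−p*)·5.9481]/1.06 = 11.5344. B = V − Δ·S = -27.7056.
(2,2): S=47.5240. Δ = (V_up−V_dn)/(S_up−S_dn) = (22.4332−13.4037)/(51.8012−42.7716) = 1.0000. V = [p*·22.4332 + (1−p*)·13.4037]/1.06 = 19.8184. B = V − Δ·S = -27.7056.
(1,0): S=36.0000. Δ = (V_up−V_dn)/(S_up−S_dn) = (11.5344−4.6944)/(39.2400−32.4000) = 1.0000. V = [p*·11.5344 + (1−p*)·4.6944]/1.06 = 9.8627. B = V − Δ·S = -26.1373.
(1,1): S=43.6000. Δ = (V_up−V_dn)/(S_up−S_dn) = (19.8184−11.5344)/(47.5240−39.2400) = 1.0000. V = [p*·19.8184 + (1−p*)·11.5344]/1.06 = 17.4627. B = V − Δ·S = -26.1373.
(0,0): S=40.0000. Δ = (V_up−V_dn)/(S_up−S_dn) = (17.4627−9.8627)/(43.6000−36.0000) = 1.0000. V = [p*·17.4627 + (1−p*)·9.8627]/1.06 = 15.3421. B = V − Δ·S = -24.6579.
The time-0 hedge costs 15.3421, which is the no-arbitrage price.

(0,0): Delta=1.0000 Bond=-24.6579
(1,0): Delta=1.0000 Bond=-26.1373
(1,1): Delta=1.0000 Bond=-26.1373
(2,0): Delta=1.0000 Bond=-27.7056
(2,1): Delta=1.0000 Bond=-27.7056
(2,2): Delta=1.0000 Bond=-27.7056
(3,0): Delta=1.0000 Bond=-29.3679
(3,1): Delta=1.0000 Bond=-29.3679
(3,2): Delta=1.0000 Bond=-29.3679
(3,3): Delta=1.0000 Bond=-29.3679
V0=15.3421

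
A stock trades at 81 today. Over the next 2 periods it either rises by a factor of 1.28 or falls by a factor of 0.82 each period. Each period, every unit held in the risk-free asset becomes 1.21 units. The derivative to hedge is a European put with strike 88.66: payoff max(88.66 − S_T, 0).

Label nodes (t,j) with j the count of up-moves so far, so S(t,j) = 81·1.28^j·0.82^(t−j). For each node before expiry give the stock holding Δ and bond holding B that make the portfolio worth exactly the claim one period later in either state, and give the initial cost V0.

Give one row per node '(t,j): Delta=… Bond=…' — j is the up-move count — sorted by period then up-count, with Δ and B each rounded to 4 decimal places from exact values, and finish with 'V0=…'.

(0,0): Delta=-0.1716 Bond=15.0842
(1,0): Delta=-1.0000 Bond=73.2727
(1,1): Delta=-0.0764 Bond=8.3763
V0=1.1828

Since d<R<u, set p* = (R−d)/(u−d) = 0.8478; price each node as the discounted p*-expectation of its children.
At expiry t=2: V(2,0)=34.1956, V(2,1)=3.6424, V(2,2)=0.0000
  t=1,j=0: stock 66.4200 → up 85.0176 (V=3.6424), down 54.4644 (V=34.1956). Price 6.8527; hedge Δ=-1.0000, bond B=73.2727.
  t=1,j=1: stock 103.6800 → up 132.7104 (V=0.0000), down 85.0176 (V=3.6424). Price 0.4581; hedge Δ=-0.0764, bond B=8.3763.
  t=0,j=0: stock 81.0000 → up 103.6800 (V=0.4581), down 66.4200 (V=6.8527). Price 1.1828; hedge Δ=-0.1716, bond B=15.0842.
Each (Δ,B) replicates both successor values, so the strategy is self-financing and V0 is arbitrage-free.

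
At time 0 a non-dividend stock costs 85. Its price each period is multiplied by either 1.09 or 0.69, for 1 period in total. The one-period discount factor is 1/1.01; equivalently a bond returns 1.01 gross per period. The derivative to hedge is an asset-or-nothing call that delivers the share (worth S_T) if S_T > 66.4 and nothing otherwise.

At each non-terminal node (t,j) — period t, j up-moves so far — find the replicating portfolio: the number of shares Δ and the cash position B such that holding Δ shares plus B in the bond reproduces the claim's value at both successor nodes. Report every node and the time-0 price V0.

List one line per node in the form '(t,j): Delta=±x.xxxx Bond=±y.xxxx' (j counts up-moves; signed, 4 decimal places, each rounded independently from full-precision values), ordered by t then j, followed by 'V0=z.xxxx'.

Under the risk-neutral measure, an up-move has probability p* = (R−d)/(u−d) = 0.8000 and values discount at R = 1.01.
At expiry t=1: V(1,0)=0.0000, V(1,1)=92.6500
  t=0,j=0: stock 85.0000 → up 92.6500 (V=92.6500), down 58.6500 (V=0.0000). Price 73.3861; hedge Δ=2.7250, bond B=-158.2389.
The time-0 hedge costs 73.3861, which is the no-arbitrage price.

(0,0): Delta=2.7250 Bond=-158.2389
V0=73.3861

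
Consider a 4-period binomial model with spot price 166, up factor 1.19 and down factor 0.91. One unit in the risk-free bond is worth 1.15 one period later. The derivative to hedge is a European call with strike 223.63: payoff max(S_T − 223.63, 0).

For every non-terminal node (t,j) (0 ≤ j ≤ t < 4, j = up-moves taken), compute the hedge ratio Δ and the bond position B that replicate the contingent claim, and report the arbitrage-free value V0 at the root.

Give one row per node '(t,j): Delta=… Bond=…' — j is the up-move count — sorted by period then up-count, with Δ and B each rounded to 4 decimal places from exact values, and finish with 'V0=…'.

(0,0): Delta=0.8355 Bond=-98.6159
(1,0): Delta=0.4062 Bond=-48.5599
(1,1): Delta=0.8902 Bond=-124.2163
(2,0): Delta=0.0000 Bond=0.0000
(2,1): Delta=0.4580 Bond=-65.1512
(2,2): Delta=0.9453 Bond=-155.7983
(3,0): Delta=0.0000 Bond=0.0000
(3,1): Delta=0.0000 Bond=0.0000
(3,2): Delta=0.5164 Bond=-87.4112
(3,3): Delta=1.0000 Bond=-194.4609
V0=40.0822

The replicating-portfolio and risk-neutral prices coincide; use p* = (1.15−0.91)/(1.19−0.91) = 0.8571 for the latter.
Terminal payoffs: V(4,0)=0.0000, V(4,1)=0.0000, V(4,2)=0.0000, V(4,3)=30.9301, V(4,4)=109.2563
(3,0): S=125.0928. Δ = (V_up−V_dn)/(S_up−S_dn) = (0.0000−0.0000)/(148.8604−113.8344) = 0.0000. V = [p*·0.0000 + (1−p*)·0.0000]/1.15 = 0.0000. B = V − Δ·S = 0.0000.
(3,1): S=163.5829. Δ = (V_up−V_dn)/(S_up−S_dn) = (0.0000−0.0000)/(194.6636−148.8604) = 0.0000. V = [p*·0.0000 + (1−p*)·0.0000]/1.15 = 0.0000. B = V − Δ·S = 0.0000.
(3,2): S=213.9161. Δ = (V_up−V_dn)/(S_up−S_dn) = (30.9301−0.0000)/(254.5601−194.6636) = 0.5164. V = [p*·30.9301 + (1−p*)·0.0000]/1.15 = 23.0535. B = V − Δ·S = -87.4112.
(3,3): S=279.7364. Δ = (V_up−V_dn)/(S_up−S_dn) = (109.2563−30.9301)/(332.8863−254.5601) = 1.0000. V = [p*·109.2563 + (1−p*)·30.9301]/1.15 = 85.2755. B = V − Δ·S = -194.4609.
(2,0): S=137.4646. Δ = (V_up−V_dn)/(S_up−S_dn) = (0.0000−0.0000)/(163.5829−125.0928) = 0.0000. V = [p*·0.0000 + (1−p*)·0.0000]/1.15 = 0.0000. B = V − Δ·S = 0.0000.
(2,1): S=179.7614. Δ = (V_up−V_dn)/(S_up−S_dn) = (23.0535−0.0000)/(213.9161−163.5829) = 0.4580. V = [p*·23.0535 + (1−p*)·0.0000]/1.15 = 17.1827. B = V − Δ·S = -65.1512.
(2,2): S=235.0726. Δ = (V_up−V_dn)/(S_up−S_dn) = (85.2755−23.0535)/(279.7364−213.9161) = 0.9453. V = [p*·85.2755 + (1−p*)·23.0535]/1.15 = 66.4232. B = V − Δ·S = -155.7983.
(1,0): S=151.0600. Δ = (V_up−V_dn)/(S_up−S_dn) = (17.1827−0.0000)/(179.7614−137.4646) = 0.4062. V = [p*·17.1827 + (1−p*)·0.0000]/1.15 = 12.8070. B = V − Δ·S = -48.5599.
(1,1): S=197.5400. Δ = (V_up−V_dn)/(S_up−S_dn) = (66.4232−17.1827)/(235.0726−179.7614) = 0.8902. V = [p*·66.4232 + (1−p*)·17.1827]/1.15 = 51.6425. B = V − Δ·S = -124.2163.
(0,0): S=166.0000. Δ = (V_up−V_dn)/(S_up−S_dn) = (51.6425−12.8070)/(197.5400−151.0600) = 0.8355. V = [p*·51.6425 + (1−p*)·12.8070]/1.15 = 40.0822. B = V − Δ·S = -98.6159.
Each (Δ,B) replicates both successor values, so the strategy is self-financing and V0 is arbitrage-free.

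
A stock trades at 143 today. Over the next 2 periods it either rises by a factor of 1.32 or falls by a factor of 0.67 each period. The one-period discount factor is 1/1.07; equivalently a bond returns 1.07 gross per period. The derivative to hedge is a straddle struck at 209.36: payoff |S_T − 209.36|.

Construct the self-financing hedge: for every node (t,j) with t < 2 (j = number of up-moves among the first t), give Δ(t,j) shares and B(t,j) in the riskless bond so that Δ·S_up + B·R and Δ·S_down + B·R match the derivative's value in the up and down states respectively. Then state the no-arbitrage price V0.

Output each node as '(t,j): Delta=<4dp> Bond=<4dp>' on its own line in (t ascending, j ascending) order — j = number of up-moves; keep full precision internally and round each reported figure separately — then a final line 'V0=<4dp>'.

(0,0): Delta=-0.5074 Bond=138.7581
(1,0): Delta=-1.0000 Bond=195.6636
(1,1): Delta=-0.3512 Bond=118.9759
V0=66.1945

Under the risk-neutral measure, an up-move has probability p* = (R−d)/(u−d) = 0.6154 and values discount at R = 1.07.
Terminal values V(2,·): V(2,0)=145.1673, V(2,1)=82.8908, V(2,2)=39.8032
  t=1,j=0: stock 95.8100 → up 126.4692 (V=82.8908), down 64.1927 (V=145.1673). Price 99.8536; hedge Δ=-1.0000, bond B=195.6636.
  t=1,j=1: stock 188.7600 → up 249.1632 (V=39.8032), down 126.4692 (V=82.8908). Price 52.6872; hedge Δ=-0.3512, bond B=118.9759.
  t=0,j=0: stock 143.0000 → up 188.7600 (V=52.6872), down 95.8100 (V=99.8536). Price 66.1945; hedge Δ=-0.5074, bond B=138.7581.
Self-financing check: at every node Δ·S+B equals the discounted successor values.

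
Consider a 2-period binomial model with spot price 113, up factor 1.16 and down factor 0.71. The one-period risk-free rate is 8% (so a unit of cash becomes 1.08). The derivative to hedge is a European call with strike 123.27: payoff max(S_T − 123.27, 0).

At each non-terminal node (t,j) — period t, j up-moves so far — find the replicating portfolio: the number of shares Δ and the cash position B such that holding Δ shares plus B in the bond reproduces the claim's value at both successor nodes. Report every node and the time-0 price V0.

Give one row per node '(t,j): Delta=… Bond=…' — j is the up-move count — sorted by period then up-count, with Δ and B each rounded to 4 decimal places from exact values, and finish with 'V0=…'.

(0,0): Delta=0.4309 Bond=-32.0126
(1,0): Delta=0.0000 Bond=0.0000
(1,1): Delta=0.4880 Bond=-42.0489
V0=16.6826

Risk-neutral probability p* = (R−d)/(u−d) = (1.08−0.71)/(1.16−0.71) = 0.8222.
At expiry t=2: V(2,0)=0.0000, V(2,1)=0.0000, V(2,2)=28.7828
  t=1,j=0: stock 80.2300 → up 93.0668 (V=0.0000), down 56.9633 (V=0.0000). Price 0.0000; hedge Δ=0.0000, bond B=0.0000.
  t=1,j=1: stock 131.0800 → up 152.0528 (V=28.7828), down 93.0668 (V=0.0000). Price 21.9128; hedge Δ=0.4880, bond B=-42.0489.
  t=0,j=0: stock 113.0000 → up 131.0800 (V=21.9128), down 80.2300 (V=0.0000). Price 16.6826; hedge Δ=0.4309, bond B=-32.0126.
Self-financing check: at every node Δ·S+B equals the discounted successor values.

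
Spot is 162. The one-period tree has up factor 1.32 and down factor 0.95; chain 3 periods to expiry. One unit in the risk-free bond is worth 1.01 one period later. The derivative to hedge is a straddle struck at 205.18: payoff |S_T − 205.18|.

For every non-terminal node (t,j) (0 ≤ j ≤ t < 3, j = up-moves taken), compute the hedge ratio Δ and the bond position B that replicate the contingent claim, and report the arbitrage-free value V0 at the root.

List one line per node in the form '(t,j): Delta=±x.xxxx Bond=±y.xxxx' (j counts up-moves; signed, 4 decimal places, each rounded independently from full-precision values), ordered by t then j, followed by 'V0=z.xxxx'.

(0,0): Delta=-0.3504 Bond=103.3820
(1,0): Delta=-0.6449 Bond=149.7293
(1,1): Delta=0.7444 Bond=-129.7037
(2,0): Delta=-1.0000 Bond=203.1485
(2,1): Delta=0.6757 Bond=-117.0366
(2,2): Delta=1.0000 Bond=-203.1485
V0=46.6116

No-arbitrage ⇒ martingale measure with p* = (R−d)/(u−d) = 0.1622.
At expiry t=3: V(3,0)=66.2853, V(3,1)=12.1894, V(3,2)=62.9754, V(3,3)=167.4148
(2,0): S=146.2050. Δ = (V_up−V_dn)/(S_up−S_dn) = (12.1894−66.2853)/(192.9906−138.8947) = -1.0000. V = [p*·12.1894 + (1−p*)·66.2853]/1.01 = 56.9435. B = V − Δ·S = 203.1485.
(2,1): S=203.1480. Δ = (V_up−V_dn)/(S_up−S_dn) = (62.9754−12.1894)/(268.1554−192.9906) = 0.6757. V = [p*·62.9754 + (1−p*)·12.1894]/1.01 = 20.2227. B = V − Δ·S = -117.0366.
(2,2): S=282.2688. Δ = (V_up−V_dn)/(S_up−S_dn) = (167.4148−62.9754)/(372.5948−268.1554) = 1.0000. V = [p*·167.4148 + (1−p*)·62.9754]/1.01 = 79.1203. B = V − Δ·S = -203.1485.
(1,0): S=153.9000. Δ = (V_up−V_dn)/(S_up−S_dn) = (20.2227−56.9435)/(203.1480−146.2050) = -0.6449. V = [p*·20.2227 + (1−p*)·56.9435]/1.01 = 50.4840. B = V − Δ·S = 149.7293.
(1,1): S=213.8400. Δ = (V_up−V_dn)/(S_up−S_dn) = (79.1203−20.2227)/(282.2688−203.1480) = 0.7444. V = [p*·79.1203 + (1−p*)·20.2227]/1.01 = 29.4789. B = V − Δ·S = -129.7037.
(0,0): S=162.0000. Δ = (V_up−V_dn)/(S_up−S_dn) = (29.4789−50.4840)/(213.8400−153.9000) = -0.3504. V = [p*·29.4789 + (1−p*)·50.4840]/1.01 = 46.6116. B = V − Δ·S = 103.3820.
The time-0 hedge costs 46.6116, which is the no-arbitrage price.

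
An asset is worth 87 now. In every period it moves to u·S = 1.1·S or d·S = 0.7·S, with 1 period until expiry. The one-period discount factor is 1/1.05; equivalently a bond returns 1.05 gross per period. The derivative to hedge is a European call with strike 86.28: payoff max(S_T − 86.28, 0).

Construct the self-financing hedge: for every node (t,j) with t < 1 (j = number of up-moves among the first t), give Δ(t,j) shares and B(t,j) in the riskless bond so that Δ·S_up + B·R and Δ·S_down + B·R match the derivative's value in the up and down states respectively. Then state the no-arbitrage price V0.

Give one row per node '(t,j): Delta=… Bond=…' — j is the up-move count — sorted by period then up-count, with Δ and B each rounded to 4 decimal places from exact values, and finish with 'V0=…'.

Risk-neutral probability p* = (R−d)/(u−d) = (1.05−0.7)/(1.1−0.7) = 0.8750.
Payoff layer (t=1): V(1,0)=0.0000, V(1,1)=9.4200
Node (0,0) S=87.0000: V=(p*·9.4200+(1−p*)·0.0000)/1.05=7.8500; Δ=(9.4200−0.0000)/(95.7000−60.9000)=0.2707; B=V−Δ·S=-15.7000
The time-0 hedge costs 7.8500, which is the no-arbitrage price.

(0,0): Delta=0.2707 Bond=-15.7000
V0=7.8500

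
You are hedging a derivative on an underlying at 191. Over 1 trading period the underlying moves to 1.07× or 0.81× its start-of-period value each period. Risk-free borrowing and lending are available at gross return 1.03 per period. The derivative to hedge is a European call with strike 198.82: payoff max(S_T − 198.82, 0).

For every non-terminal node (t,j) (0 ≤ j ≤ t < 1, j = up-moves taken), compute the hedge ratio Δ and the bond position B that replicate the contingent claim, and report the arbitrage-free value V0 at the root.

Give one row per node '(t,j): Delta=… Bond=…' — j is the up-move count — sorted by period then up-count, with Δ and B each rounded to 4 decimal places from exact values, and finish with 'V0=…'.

(0,0): Delta=0.1118 Bond=-16.7868
V0=4.5594

Risk-neutral probability p* = (R−d)/(u−d) = (1.03−0.81)/(1.07−0.81) = 0.8462.
Terminal values V(1,·): V(1,0)=0.0000, V(1,1)=5.5500
Node (0,0) S=191.0000: V=(p*·5.5500+(1−p*)·0.0000)/1.03=4.5594; Δ=(5.5500−0.0000)/(204.3700−154.7100)=0.1118; B=V−Δ·S=-16.7868
Each (Δ,B) replicates both successor values, so the strategy is self-financing and V0 is arbitrage-free.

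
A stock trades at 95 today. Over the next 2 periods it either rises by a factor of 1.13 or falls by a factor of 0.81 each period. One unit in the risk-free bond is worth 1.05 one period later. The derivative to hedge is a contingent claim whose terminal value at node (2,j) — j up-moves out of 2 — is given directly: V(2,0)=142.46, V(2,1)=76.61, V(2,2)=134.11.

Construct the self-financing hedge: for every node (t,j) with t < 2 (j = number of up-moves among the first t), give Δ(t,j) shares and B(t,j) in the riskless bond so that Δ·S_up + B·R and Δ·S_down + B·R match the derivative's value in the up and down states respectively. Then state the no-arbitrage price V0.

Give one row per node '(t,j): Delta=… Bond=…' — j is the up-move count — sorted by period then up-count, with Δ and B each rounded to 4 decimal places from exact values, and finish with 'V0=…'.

(0,0): Delta=0.8353 Bond=23.2046
(1,0): Delta=-2.6742 Bond=294.4217
(1,1): Delta=1.6738 Bond=-65.6542
V0=102.5573

Under the risk-neutral measure, an up-move has probability p* = (R−d)/(u−d) = 0.7500 and values discount at R = 1.05.
Payoff layer (t=2): V(2,0)=142.4600, V(2,1)=76.6100, V(2,2)=134.1100
(1,0): S=76.9500. Δ = (V_up−V_dn)/(S_up−S_dn) = (76.6100−142.4600)/(86.9535−62.3295) = -2.6742. V = [p*·76.6100 + (1−p*)·142.4600]/1.05 = 88.6405. B = V − Δ·S = 294.4217.
(1,1): S=107.3500. Δ = (V_up−V_dn)/(S_up−S_dn) = (134.1100−76.6100)/(121.3055−86.9535) = 1.6738. V = [p*·134.1100 + (1−p*)·76.6100]/1.05 = 114.0333. B = V − Δ·S = -65.6542.
(0,0): S=95.0000. Δ = (V_up−V_dn)/(S_up−S_dn) = (114.0333−88.6405)/(107.3500−76.9500) = 0.8353. V = [p*·114.0333 + (1−p*)·88.6405]/1.05 = 102.5573. B = V − Δ·S = 23.2046.
Check: Δ(0,0)·S0 + B(0,0) = 102.5573 = V0.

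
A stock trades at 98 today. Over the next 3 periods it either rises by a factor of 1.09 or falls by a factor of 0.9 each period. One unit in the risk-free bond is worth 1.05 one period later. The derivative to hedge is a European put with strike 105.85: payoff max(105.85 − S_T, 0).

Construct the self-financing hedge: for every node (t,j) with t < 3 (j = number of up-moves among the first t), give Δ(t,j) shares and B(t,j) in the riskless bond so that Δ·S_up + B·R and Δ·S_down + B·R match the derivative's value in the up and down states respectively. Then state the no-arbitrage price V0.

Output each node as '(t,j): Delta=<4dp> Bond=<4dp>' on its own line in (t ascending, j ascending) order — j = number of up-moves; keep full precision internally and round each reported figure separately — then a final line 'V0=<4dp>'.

(0,0): Delta=-0.3605 Bond=37.7200
(1,0): Delta=-1.0000 Bond=96.0091
(1,1): Delta=-0.2197 Bond=24.5652
(2,0): Delta=-1.0000 Bond=100.8095
(2,1): Delta=-1.0000 Bond=100.8095
(2,2): Delta=-0.0479 Bond=5.7892
V0=2.3901

Since d<R<u, set p* = (R−d)/(u−d) = 0.7895; price each node as the discounted p*-expectation of its children.
Terminal values V(3,·): V(3,0)=34.4080, V(3,1)=19.3258, V(3,2)=1.0596, V(3,3)=0.0000
Node (2,0) S=79.3800: V=(p*·19.3258+(1−p*)·34.4080)/1.05=21.4295; Δ=(19.3258−34.4080)/(86.5242−71.4420)=-1.0000; B=V−Δ·S=100.8095
Node (2,1) S=96.1380: V=(p*·1.0596+(1−p*)·19.3258)/1.05=4.6715; Δ=(1.0596−19.3258)/(104.7904−86.5242)=-1.0000; B=V−Δ·S=100.8095
Node (2,2) S=116.4338: V=(p*·0.0000+(1−p*)·1.0596)/1.05=0.2124; Δ=(0.0000−1.0596)/(126.9128−104.7904)=-0.0479; B=V−Δ·S=5.7892
Node (1,0) S=88.2000: V=(p*·4.6715+(1−p*)·21.4295)/1.05=7.8091; Δ=(4.6715−21.4295)/(96.1380−79.3800)=-1.0000; B=V−Δ·S=96.0091
Node (1,1) S=106.8200: V=(p*·0.2124+(1−p*)·4.6715)/1.05=1.0964; Δ=(0.2124−4.6715)/(116.4338−96.1380)=-0.2197; B=V−Δ·S=24.5652
Node (0,0) S=98.0000: V=(p*·1.0964+(1−p*)·7.8091)/1.05=2.3901; Δ=(1.0964−7.8091)/(106.8200−88.2000)=-0.3605; B=V−Δ·S=37.7200
Root portfolio cost Δ·98+B reproduces V0=2.3901.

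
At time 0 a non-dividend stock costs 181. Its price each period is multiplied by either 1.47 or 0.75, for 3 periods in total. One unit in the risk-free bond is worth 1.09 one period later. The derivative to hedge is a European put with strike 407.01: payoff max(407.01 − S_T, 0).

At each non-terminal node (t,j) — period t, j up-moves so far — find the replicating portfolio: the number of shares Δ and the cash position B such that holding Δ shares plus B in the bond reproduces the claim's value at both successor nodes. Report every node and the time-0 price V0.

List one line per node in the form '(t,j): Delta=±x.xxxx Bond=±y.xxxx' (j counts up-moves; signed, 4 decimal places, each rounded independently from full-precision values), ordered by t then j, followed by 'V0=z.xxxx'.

(0,0): Delta=-0.7581 Bond=284.1634
(1,0): Delta=-1.0000 Bond=342.5722
(1,1): Delta=-0.6202 Bond=273.0412
(2,0): Delta=-1.0000 Bond=373.4037
(2,1): Delta=-1.0000 Bond=373.4037
(2,2): Delta=-0.4036 Bond=212.9099
V0=146.9422

The replicating-portfolio and risk-neutral prices coincide; use p* = (1.09−0.75)/(1.47−0.75) = 0.4722 for the latter.
Payoff layer (t=3): V(3,0)=330.6506, V(3,1)=257.3456, V(3,2)=113.6678, V(3,3)=0.0000
  t=2,j=0: stock 101.8125 → up 149.6644 (V=257.3456), down 76.3594 (V=330.6506). Price 271.5912; hedge Δ=-1.0000, bond B=373.4037.
  t=2,j=1: stock 199.5525 → up 293.3422 (V=113.6678), down 149.6644 (V=257.3456). Price 173.8512; hedge Δ=-1.0000, bond B=373.4037.
  t=2,j=2: stock 391.1229 → up 574.9507 (V=0.0000), down 293.3422 (V=113.6678). Price 55.0379; hedge Δ=-0.4036, bond B=212.9099.
  t=1,j=0: stock 135.7500 → up 199.5525 (V=173.8512), down 101.8125 (V=271.5912). Price 206.8222; hedge Δ=-1.0000, bond B=342.5722.
  t=1,j=1: stock 266.0700 → up 391.1229 (V=55.0379), down 199.5525 (V=173.8512). Price 108.0229; hedge Δ=-0.6202, bond B=273.0412.
  t=0,j=0: stock 181.0000 → up 266.0700 (V=108.0229), down 135.7500 (V=206.8222). Price 146.9422; hedge Δ=-0.7581, bond B=284.1634.
Root portfolio cost Δ·181+B reproduces V0=146.9422.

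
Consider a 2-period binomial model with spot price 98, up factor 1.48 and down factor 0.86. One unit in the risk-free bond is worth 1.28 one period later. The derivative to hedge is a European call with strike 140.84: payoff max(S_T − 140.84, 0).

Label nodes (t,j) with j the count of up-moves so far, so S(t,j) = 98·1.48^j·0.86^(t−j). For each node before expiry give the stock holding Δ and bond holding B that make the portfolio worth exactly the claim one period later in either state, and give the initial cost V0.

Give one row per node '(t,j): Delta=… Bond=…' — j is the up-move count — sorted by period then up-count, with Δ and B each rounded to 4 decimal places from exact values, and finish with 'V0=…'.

(0,0): Delta=0.6430 Bond=-42.3364
(1,0): Delta=0.0000 Bond=0.0000
(1,1): Delta=0.8209 Bond=-79.9956
V0=20.6759

The replicating-portfolio and risk-neutral prices coincide; use p* = (1.28−0.86)/(1.48−0.86) = 0.6774 for the latter.
Terminal values V(2,·): V(2,0)=0.0000, V(2,1)=0.0000, V(2,2)=73.8192
  t=1,j=0: stock 84.2800 → up 124.7344 (V=0.0000), down 72.4808 (V=0.0000). Price 0.0000; hedge Δ=0.0000, bond B=0.0000.
  t=1,j=1: stock 145.0400 → up 214.6592 (V=73.8192), down 124.7344 (V=0.0000). Price 39.0676; hedge Δ=0.8209, bond B=-79.9956.
  t=0,j=0: stock 98.0000 → up 145.0400 (V=39.0676), down 84.2800 (V=0.0000). Price 20.6759; hedge Δ=0.6430, bond B=-42.3364.
Check: Δ(0,0)·S0 + B(0,0) = 20.6759 = V0.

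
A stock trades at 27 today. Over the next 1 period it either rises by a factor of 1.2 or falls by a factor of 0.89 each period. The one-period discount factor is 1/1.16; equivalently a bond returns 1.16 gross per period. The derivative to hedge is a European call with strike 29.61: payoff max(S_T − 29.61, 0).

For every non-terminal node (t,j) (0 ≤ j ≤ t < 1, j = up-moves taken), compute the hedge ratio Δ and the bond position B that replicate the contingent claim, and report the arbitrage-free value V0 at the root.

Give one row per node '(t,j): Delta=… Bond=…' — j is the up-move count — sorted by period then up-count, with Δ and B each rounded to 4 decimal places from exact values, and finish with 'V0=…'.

(0,0): Delta=0.3333 Bond=-6.9052
V0=2.0948

Risk-neutral probability p* = (R−d)/(u−d) = (1.16−0.89)/(1.2−0.89) = 0.8710.
Terminal values V(1,·): V(1,0)=0.0000, V(1,1)=2.7900
  t=0,j=0: stock 27.0000 → up 32.4000 (V=2.7900), down 24.0300 (V=0.0000). Price 2.0948; hedge Δ=0.3333, bond B=-6.9052.
The time-0 hedge costs 2.0948, which is the no-arbitrage price.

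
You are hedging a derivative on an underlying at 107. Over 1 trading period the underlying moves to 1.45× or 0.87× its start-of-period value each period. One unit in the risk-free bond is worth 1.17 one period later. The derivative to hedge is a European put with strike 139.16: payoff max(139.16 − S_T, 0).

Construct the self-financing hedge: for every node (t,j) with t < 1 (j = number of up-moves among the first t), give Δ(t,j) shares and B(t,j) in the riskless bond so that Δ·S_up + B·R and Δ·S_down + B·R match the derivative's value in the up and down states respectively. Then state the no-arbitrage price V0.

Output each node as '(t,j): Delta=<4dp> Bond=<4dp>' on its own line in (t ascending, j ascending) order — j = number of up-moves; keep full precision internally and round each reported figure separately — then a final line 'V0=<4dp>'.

Under the risk-neutral measure, an up-move has probability p* = (R−d)/(u−d) = 0.5172 and values discount at R = 1.17.
Payoff layer (t=1): V(1,0)=46.0700, V(1,1)=0.0000
  t=0,j=0: stock 107.0000 → up 155.1500 (V=0.0000), down 93.0900 (V=46.0700). Price 19.0091; hedge Δ=-0.7423, bond B=98.4402.
Self-financing check: at every node Δ·S+B equals the discounted successor values.

(0,0): Delta=-0.7423 Bond=98.4402
V0=19.0091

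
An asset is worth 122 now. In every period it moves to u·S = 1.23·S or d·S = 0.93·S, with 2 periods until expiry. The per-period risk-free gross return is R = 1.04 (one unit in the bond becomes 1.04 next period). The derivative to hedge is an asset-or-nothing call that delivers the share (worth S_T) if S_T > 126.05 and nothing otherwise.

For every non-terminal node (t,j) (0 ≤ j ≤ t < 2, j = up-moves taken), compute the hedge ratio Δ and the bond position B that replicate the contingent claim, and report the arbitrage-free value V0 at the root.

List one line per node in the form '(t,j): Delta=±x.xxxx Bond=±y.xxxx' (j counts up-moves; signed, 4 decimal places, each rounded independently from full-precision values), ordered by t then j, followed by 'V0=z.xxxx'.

(0,0): Delta=2.7557 Bond=-253.3234
(1,0): Delta=4.1000 Bond=-415.9836
(1,1): Delta=1.0000 Bond=0.0000
V0=82.8687

The replicating-portfolio and risk-neutral prices coincide; use p* = (1.04−0.93)/(1.23−0.93) = 0.3667 for the latter.
Terminal payoffs: V(2,0)=0.0000, V(2,1)=139.5558, V(2,2)=184.5738
  t=1,j=0: stock 113.4600 → up 139.5558 (V=139.5558), down 105.5178 (V=0.0000). Price 49.2024; hedge Δ=4.1000, bond B=-415.9836.
  t=1,j=1: stock 150.0600 → up 184.5738 (V=184.5738), down 139.5558 (V=139.5558). Price 150.0600; hedge Δ=1.0000, bond B=0.0000.
  t=0,j=0: stock 122.0000 → up 150.0600 (V=150.0600), down 113.4600 (V=49.2024). Price 82.8687; hedge Δ=2.7557, bond B=-253.3234.
Self-financing check: at every node Δ·S+B equals the discounted successor values.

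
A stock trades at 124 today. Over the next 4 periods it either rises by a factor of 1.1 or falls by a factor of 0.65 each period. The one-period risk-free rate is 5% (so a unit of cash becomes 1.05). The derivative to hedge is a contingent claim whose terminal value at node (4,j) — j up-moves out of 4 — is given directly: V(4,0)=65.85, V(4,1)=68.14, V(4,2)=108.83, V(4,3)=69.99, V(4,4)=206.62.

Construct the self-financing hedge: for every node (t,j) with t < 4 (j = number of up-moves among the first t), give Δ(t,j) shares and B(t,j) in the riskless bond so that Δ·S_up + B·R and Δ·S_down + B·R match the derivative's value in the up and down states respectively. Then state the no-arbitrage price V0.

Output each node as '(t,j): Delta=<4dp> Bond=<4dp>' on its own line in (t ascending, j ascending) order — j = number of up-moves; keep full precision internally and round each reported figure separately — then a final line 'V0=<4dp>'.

(0,0): Delta=1.3480 Bond=-37.5309
(1,0): Delta=-0.5657 Bond=114.8376
(1,1): Delta=1.4893 Bond=-58.6881
(2,0): Delta=1.4714 Bond=13.8540
(2,1): Delta=-0.7162 Bond=133.9202
(2,2): Delta=1.6522 Bond=-86.0653
(3,0): Delta=0.1494 Bond=59.5640
(3,1): Delta=1.5690 Bond=8.9196
(3,2): Delta=-0.8850 Bond=157.0783
(3,3): Delta=1.8396 Bond=-121.2995
V0=129.6176

Under the risk-neutral measure, an up-move has probability p* = (R−d)/(u−d) = 0.8889 and values discount at R = 1.05.
Terminal payoffs: V(4,0)=65.8500, V(4,1)=68.1400, V(4,2)=108.8300, V(4,3)=69.9900, V(4,4)=206.6200
  t=3,j=0: stock 34.0535 → up 37.4589 (V=68.1400), down 22.1348 (V=65.8500). Price 64.6529; hedge Δ=0.1494, bond B=59.5640.
  t=3,j=1: stock 57.6290 → up 63.3919 (V=108.8300), down 37.4589 (V=68.1400). Price 99.3418; hedge Δ=1.5690, bond B=8.9196.
  t=3,j=2: stock 97.5260 → up 107.2786 (V=69.9900), down 63.3919 (V=108.8300). Price 70.7672; hedge Δ=-0.8850, bond B=157.0783.
  t=3,j=3: stock 165.0440 → up 181.5484 (V=206.6200), down 107.2786 (V=69.9900). Price 182.3228; hedge Δ=1.8396, bond B=-121.2995.
  t=2,j=0: stock 52.3900 → up 57.6290 (V=99.3418), down 34.0535 (V=64.6529). Price 90.9405; hedge Δ=1.4714, bond B=13.8540.
  t=2,j=1: stock 88.6600 → up 97.5260 (V=70.7672), down 57.6290 (V=99.3418). Price 70.4211; hedge Δ=-0.7162, bond B=133.9202.
  t=2,j=2: stock 150.0400 → up 165.0440 (V=182.3228), down 97.5260 (V=70.7672). Price 161.8359; hedge Δ=1.6522, bond B=-86.0653.
  t=1,j=0: stock 80.6000 → up 88.6600 (V=70.4211), down 52.3900 (V=90.9405). Price 69.2391; hedge Δ=-0.5657, bond B=114.8376.
  t=1,j=1: stock 136.4000 → up 150.0400 (V=161.8359), down 88.6600 (V=70.4211). Price 144.4559; hedge Δ=1.4893, bond B=-58.6881.
  t=0,j=0: stock 124.0000 → up 136.4000 (V=144.4559), down 80.6000 (V=69.2391). Price 129.6176; hedge Δ=1.3480, bond B=-37.5309.
Each (Δ,B) replicates both successor values, so the strategy is self-financing and V0 is arbitrage-free.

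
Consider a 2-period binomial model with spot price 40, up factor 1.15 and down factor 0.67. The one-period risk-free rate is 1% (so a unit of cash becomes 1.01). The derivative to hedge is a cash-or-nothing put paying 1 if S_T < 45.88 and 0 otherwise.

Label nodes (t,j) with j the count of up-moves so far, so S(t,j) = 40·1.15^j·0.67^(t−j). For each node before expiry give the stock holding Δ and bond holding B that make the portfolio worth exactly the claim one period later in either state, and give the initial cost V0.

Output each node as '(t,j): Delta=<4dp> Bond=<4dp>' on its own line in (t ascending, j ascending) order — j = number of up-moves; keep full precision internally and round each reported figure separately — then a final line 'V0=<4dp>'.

(0,0): Delta=-0.0365 Bond=1.9495
(1,0): Delta=0.0000 Bond=0.9901
(1,1): Delta=-0.0453 Bond=2.3721
V0=0.4884

Under the risk-neutral measure, an up-move has probability p* = (R−d)/(u−d) = 0.7083 and values discount at R = 1.01.
Terminal payoffs: V(2,0)=1.0000, V(2,1)=1.0000, V(2,2)=0.0000
(1,0): S=26.8000. Δ = (V_up−V_dn)/(S_up−S_dn) = (1.0000−1.0000)/(30.8200−17.9560) = 0.0000. V = [p*·1.0000 + (1−p*)·1.0000]/1.01 = 0.9901. B = V − Δ·S = 0.9901.
(1,1): S=46.0000. Δ = (V_up−V_dn)/(S_up−S_dn) = (0.0000−1.0000)/(52.9000−30.8200) = -0.0453. V = [p*·0.0000 + (1−p*)·1.0000]/1.01 = 0.2888. B = V − Δ·S = 2.3721.
(0,0): S=40.0000. Δ = (V_up−V_dn)/(S_up−S_dn) = (0.2888−0.9901)/(46.0000−26.8000) = -0.0365. V = [p*·0.2888 + (1−p*)·0.9901]/1.01 = 0.4884. B = V − Δ·S = 1.9495.
Self-financing check: at every node Δ·S+B equals the discounted successor values.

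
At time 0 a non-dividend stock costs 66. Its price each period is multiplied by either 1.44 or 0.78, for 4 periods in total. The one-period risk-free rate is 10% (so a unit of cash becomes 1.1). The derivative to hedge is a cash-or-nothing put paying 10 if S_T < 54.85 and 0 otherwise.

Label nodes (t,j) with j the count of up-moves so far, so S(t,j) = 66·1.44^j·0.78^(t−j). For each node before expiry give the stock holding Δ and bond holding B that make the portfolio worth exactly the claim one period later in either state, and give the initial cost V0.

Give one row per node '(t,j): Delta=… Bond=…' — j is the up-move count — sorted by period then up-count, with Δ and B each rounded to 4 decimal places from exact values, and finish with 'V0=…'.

No-arbitrage ⇒ martingale measure with p* = (R−d)/(u−d) = 0.4848.
Terminal payoffs: V(4,0)=10.0000, V(4,1)=10.0000, V(4,2)=0.0000, V(4,3)=0.0000, V(4,4)=0.0000
  t=3,j=0: stock 31.3204 → up 45.1014 (V=10.0000), down 24.4299 (V=10.0000). Price 9.0909; hedge Δ=0.0000, bond B=9.0909.
  t=3,j=1: stock 57.8223 → up 83.2642 (V=0.0000), down 45.1014 (V=10.0000). Price 4.6832; hedge Δ=-0.2620, bond B=19.8347.
  t=3,j=2: stock 106.7489 → up 153.7185 (V=0.0000), down 83.2642 (V=0.0000). Price 0.0000; hedge Δ=0.0000, bond B=0.0000.
  t=3,j=3: stock 197.0749 → up 283.7879 (V=0.0000), down 153.7185 (V=0.0000). Price 0.0000; hedge Δ=0.0000, bond B=0.0000.
  t=2,j=0: stock 40.1544 → up 57.8223 (V=4.6832), down 31.3204 (V=9.0909). Price 6.3217; hedge Δ=-0.1663, bond B=13.0000.
  t=2,j=1: stock 74.1312 → up 106.7489 (V=0.0000), down 57.8223 (V=4.6832). Price 2.1932; hedge Δ=-0.0957, bond B=9.2890.
  t=2,j=2: stock 136.8576 → up 197.0749 (V=0.0000), down 106.7489 (V=0.0000). Price 0.0000; hedge Δ=0.0000, bond B=0.0000.
  t=1,j=0: stock 51.4800 → up 74.1312 (V=2.1932), down 40.1544 (V=6.3217). Price 3.9273; hedge Δ=-0.1215, bond B=10.1825.
  t=1,j=1: stock 95.0400 → up 136.8576 (V=0.0000), down 74.1312 (V=2.1932). Price 1.0271; hedge Δ=-0.0350, bond B=4.3502.
  t=0,j=0: stock 66.0000 → up 95.0400 (V=1.0271), down 51.4800 (V=3.9273). Price 2.2920; hedge Δ=-0.0666, bond B=6.6861.
Self-financing check: at every node Δ·S+B equals the discounted successor values.

(0,0): Delta=-0.0666 Bond=6.6861
(1,0): Delta=-0.1215 Bond=10.1825
(1,1): Delta=-0.0350 Bond=4.3502
(2,0): Delta=-0.1663 Bond=13.0000
(2,1): Delta=-0.0957 Bond=9.2890
(2,2): Delta=0.0000 Bond=0.0000
(3,0): Delta=0.0000 Bond=9.0909
(3,1): Delta=-0.2620 Bond=19.8347
(3,2): Delta=0.0000 Bond=0.0000
(3,3): Delta=0.0000 Bond=0.0000
V0=2.2920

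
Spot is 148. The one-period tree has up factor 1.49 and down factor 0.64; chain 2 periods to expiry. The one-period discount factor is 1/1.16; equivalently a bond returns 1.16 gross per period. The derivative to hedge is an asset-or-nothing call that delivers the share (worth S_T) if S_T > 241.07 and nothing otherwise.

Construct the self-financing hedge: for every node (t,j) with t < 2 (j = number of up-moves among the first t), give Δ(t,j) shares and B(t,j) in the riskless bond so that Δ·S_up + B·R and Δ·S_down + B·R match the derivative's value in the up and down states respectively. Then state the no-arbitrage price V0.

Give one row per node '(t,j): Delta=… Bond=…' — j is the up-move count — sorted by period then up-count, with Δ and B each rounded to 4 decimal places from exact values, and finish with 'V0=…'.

No-arbitrage ⇒ martingale measure with p* = (R−d)/(u−d) = 0.6118.
Terminal payoffs: V(2,0)=0.0000, V(2,1)=0.0000, V(2,2)=328.5748
(1,0): S=94.7200. Δ = (V_up−V_dn)/(S_up−S_dn) = (0.0000−0.0000)/(141.1328−60.6208) = 0.0000. V = [p*·0.0000 + (1−p*)·0.0000]/1.16 = 0.0000. B = V − Δ·S = 0.0000.
(1,1): S=220.5200. Δ = (V_up−V_dn)/(S_up−S_dn) = (328.5748−0.0000)/(328.5748−141.1328) = 1.7529. V = [p*·328.5748 + (1−p*)·0.0000]/1.16 = 173.2849. B = V − Δ·S = -213.2737.
(0,0): S=148.0000. Δ = (V_up−V_dn)/(S_up−S_dn) = (173.2849−0.0000)/(220.5200−94.7200) = 1.3775. V = [p*·173.2849 + (1−p*)·0.0000]/1.16 = 91.3876. B = V − Δ·S = -112.4770.
Self-financing check: at every node Δ·S+B equals the discounted successor values.

(0,0): Delta=1.3775 Bond=-112.4770
(1,0): Delta=0.0000 Bond=0.0000
(1,1): Delta=1.7529 Bond=-213.2737
V0=91.3876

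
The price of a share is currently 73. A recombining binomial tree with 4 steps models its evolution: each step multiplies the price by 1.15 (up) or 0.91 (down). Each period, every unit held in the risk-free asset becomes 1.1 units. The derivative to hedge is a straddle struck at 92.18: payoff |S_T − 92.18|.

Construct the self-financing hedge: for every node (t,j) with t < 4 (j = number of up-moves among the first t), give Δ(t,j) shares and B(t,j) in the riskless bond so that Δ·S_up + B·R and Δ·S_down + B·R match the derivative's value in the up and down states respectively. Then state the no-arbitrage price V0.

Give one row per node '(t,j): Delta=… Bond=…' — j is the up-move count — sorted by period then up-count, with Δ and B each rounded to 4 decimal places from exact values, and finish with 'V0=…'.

Risk-neutral probability p* = (R−d)/(u−d) = (1.1−0.91)/(1.15−0.91) = 0.7917.
Terminal payoffs: V(4,0)=42.1203, V(4,1)=28.9177, V(4,2)=12.2332, V(4,3)=8.8517, V(4,4)=35.4975
  t=3,j=0: stock 55.0107 → up 63.2623 (V=28.9177), down 50.0597 (V=42.1203). Price 28.7893; hedge Δ=-1.0000, bond B=83.8000.
  t=3,j=1: stock 69.5190 → up 79.9468 (V=12.2332), down 63.2623 (V=28.9177). Price 14.2810; hedge Δ=-1.0000, bond B=83.8000.
  t=3,j=2: stock 87.8537 → up 101.0317 (V=8.8517), down 79.9468 (V=12.2332). Price 8.6874; hedge Δ=-0.1604, bond B=22.7767.
  t=3,j=3: stock 111.0239 → up 127.6775 (V=35.4975), down 101.0317 (V=8.8517). Price 27.2239; hedge Δ=1.0000, bond B=-83.8000.
  t=2,j=0: stock 60.4513 → up 69.5190 (V=14.2810), down 55.0107 (V=28.7893). Price 15.7305; hedge Δ=-1.0000, bond B=76.1818.
  t=2,j=1: stock 76.3945 → up 87.8537 (V=8.6874), down 69.5190 (V=14.2810). Price 8.9571; hedge Δ=-0.3051, bond B=32.2636.
  t=2,j=2: stock 96.5425 → up 111.0239 (V=27.2239), down 87.8537 (V=8.6874). Price 21.2383; hedge Δ=0.8000, bond B=-55.9968.
  t=1,j=0: stock 66.4300 → up 76.3945 (V=8.9571), down 60.4513 (V=15.7305). Price 9.4256; hedge Δ=-0.4248, bond B=37.6484.
  t=1,j=1: stock 83.9500 → up 96.5425 (V=21.2383), down 76.3945 (V=8.9571). Price 16.9815; hedge Δ=0.6096, bond B=-34.1902.
  t=0,j=0: stock 73.0000 → up 83.9500 (V=16.9815), down 66.4300 (V=9.4256). Price 14.0067; hedge Δ=0.4313, bond B=-17.4762.
Each (Δ,B) replicates both successor values, so the strategy is self-financing and V0 is arbitrage-free.

(0,0): Delta=0.4313 Bond=-17.4762
(1,0): Delta=-0.4248 Bond=37.6484
(1,1): Delta=0.6096 Bond=-34.1902
(2,0): Delta=-1.0000 Bond=76.1818
(2,1): Delta=-0.3051 Bond=32.2636
(2,2): Delta=0.8000 Bond=-55.9968
(3,0): Delta=-1.0000 Bond=83.8000
(3,1): Delta=-1.0000 Bond=83.8000
(3,2): Delta=-0.1604 Bond=22.7767
(3,3): Delta=1.0000 Bond=-83.8000
V0=14.0067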